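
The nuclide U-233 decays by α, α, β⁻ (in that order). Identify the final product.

Ac-225

Start: (A, Z) = (233, 92).
After α: (229, 90).
After α: (225, 88).
After β⁻: (225, 89).
Z = 89 is actinium.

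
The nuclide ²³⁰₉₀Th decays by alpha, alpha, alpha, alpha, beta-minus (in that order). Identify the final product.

Bi-214

Start: (A, Z) = (230, 90).
After α: (226, 88).
After α: (222, 86).
After α: (218, 84).
After α: (214, 82).
After β⁻: (214, 83).
Z = 83 is bismuth.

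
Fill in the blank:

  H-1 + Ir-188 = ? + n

Pt-188

Conserve mass number: 1 + 188 = A + 1, so A = 188.
Conserve atomic number: 1 + 77 = Z + 0, so Z = 78.
Z = 78 is platinum, so the species is Pt-188.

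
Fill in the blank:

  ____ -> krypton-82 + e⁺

Rb-82

Conserve mass number: A = 82 + 0, so A = 82.
Conserve atomic number: Z = 36 + 1, so Z = 37.
Z = 37 is rubidium, so the species is rubidium-82.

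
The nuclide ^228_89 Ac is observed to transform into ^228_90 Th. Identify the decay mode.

beta-minus decay

ΔA = 228 − 228 = 0; ΔZ = 90 − 89 = +1.
A is unchanged and Z rises by 1 — a neutron has become a proton (β⁻ decay).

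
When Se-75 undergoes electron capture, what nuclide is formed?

As-75

Electron capture: mass number changes by +0, atomic number by -1.
A: 75 = 75; Z: 34 − 1 = 33.
Z = 33 is arsenic, so the daughter is As-75.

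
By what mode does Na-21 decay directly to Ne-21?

ΔA = 21 − 21 = 0; ΔZ = 10 − 11 = -1.
A is unchanged and Z drops by 1 — a proton has become a neutron (β⁺ emission or electron capture).

beta-plus decay or electron capture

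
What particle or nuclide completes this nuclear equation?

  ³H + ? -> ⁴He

proton

Conserve mass number: 3 + A = 4, so A = 1.
Conserve atomic number: 1 + Z = 2, so Z = 1.
A = 1 and Z = 1 is ¹H — a proton.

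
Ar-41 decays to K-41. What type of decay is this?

ΔA = 41 − 41 = 0; ΔZ = 19 − 18 = +1.
A is unchanged and Z rises by 1 — a neutron has become a proton (β⁻ decay).

beta-minus decay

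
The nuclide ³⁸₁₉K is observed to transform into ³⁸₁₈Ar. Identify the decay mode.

beta-plus decay or electron capture

ΔA = 38 − 38 = 0; ΔZ = 18 − 19 = -1.
A is unchanged and Z drops by 1 — a proton has become a neutron (β⁺ emission or electron capture).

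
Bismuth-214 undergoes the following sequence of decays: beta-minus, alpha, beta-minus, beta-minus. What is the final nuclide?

Start: (A, Z) = (214, 83).
After β⁻: (214, 84).
After α: (210, 82).
After β⁻: (210, 83).
After β⁻: (210, 84).
Z = 84 is polonium.

Po-210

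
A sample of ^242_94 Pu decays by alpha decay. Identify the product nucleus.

Alpha decay: mass number changes by -4, atomic number by -2.
A: 242 − 4 = 238; Z: 94 − 2 = 92.
Z = 92 is uranium, so the daughter is ^238_92 U.

U-238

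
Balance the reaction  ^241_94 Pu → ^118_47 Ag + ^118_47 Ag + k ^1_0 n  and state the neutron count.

5

Conserve mass number: 241 = 118 + 118 + k, so k = 241 − 236 = 5.
Check atomic number: 94 = 47 + 47 + 0 = 94. ✓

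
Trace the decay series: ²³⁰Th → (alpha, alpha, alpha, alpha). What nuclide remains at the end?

Start: (A, Z) = (230, 90).
After α: (226, 88).
After α: (222, 86).
After α: (218, 84).
After α: (214, 82).
Z = 82 is lead.

Pb-214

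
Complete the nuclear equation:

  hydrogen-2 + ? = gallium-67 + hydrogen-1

Ga-66

Conserve mass number: 2 + A = 67 + 1, so A = 66.
Conserve atomic number: 1 + Z = 31 + 1, so Z = 31.
Z = 31 is gallium, so the species is gallium-66.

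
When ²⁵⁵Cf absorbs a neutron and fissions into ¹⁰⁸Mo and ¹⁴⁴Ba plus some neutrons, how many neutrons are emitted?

4

Conserve mass number: 256 = 108 + 144 + k, so k = 256 − 252 = 4.
Check atomic number: 98 = 42 + 56 + 0 = 98. ✓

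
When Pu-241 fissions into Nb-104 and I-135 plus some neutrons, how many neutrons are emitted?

Conserve mass number: 241 = 104 + 135 + k, so k = 241 − 239 = 2.
Check atomic number: 94 = 41 + 53 + 0 = 94. ✓

2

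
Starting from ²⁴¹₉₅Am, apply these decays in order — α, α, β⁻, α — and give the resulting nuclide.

Start: (A, Z) = (241, 95).
After α: (237, 93).
After α: (233, 91).
After β⁻: (233, 92).
After α: (229, 90).
Z = 90 is thorium.

Th-229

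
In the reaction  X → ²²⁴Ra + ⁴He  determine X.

Th-228

Conserve mass number: A = 224 + 4, so A = 228.
Conserve atomic number: Z = 88 + 2, so Z = 90.
Z = 90 is thorium, so the species is ²²⁸Th.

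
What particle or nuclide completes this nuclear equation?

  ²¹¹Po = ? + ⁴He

Pb-207

Conserve mass number: 211 = A + 4, so A = 207.
Conserve atomic number: 84 = Z + 2, so Z = 82.
Z = 82 is lead, so the species is ²⁰⁷Pb.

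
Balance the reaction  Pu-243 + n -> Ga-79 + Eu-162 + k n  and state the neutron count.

3

Conserve mass number: 244 = 79 + 162 + k, so k = 244 − 241 = 3.
Check atomic number: 94 = 31 + 63 + 0 = 94. ✓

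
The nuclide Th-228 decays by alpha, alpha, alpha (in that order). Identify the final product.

Po-216

Start: (A, Z) = (228, 90).
After α: (224, 88).
After α: (220, 86).
After α: (216, 84).
Z = 84 is polonium.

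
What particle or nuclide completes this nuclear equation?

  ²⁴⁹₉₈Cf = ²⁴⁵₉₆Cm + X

alpha particle

Conserve mass number: 249 = 245 + A, so A = 4.
Conserve atomic number: 98 = 96 + Z, so Z = 2.
A = 4 and Z = 2 is ⁴₂He — an alpha particle.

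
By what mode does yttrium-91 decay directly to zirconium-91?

beta-minus decay

ΔA = 91 − 91 = 0; ΔZ = 40 − 39 = +1.
A is unchanged and Z rises by 1 — a neutron has become a proton (β⁻ decay).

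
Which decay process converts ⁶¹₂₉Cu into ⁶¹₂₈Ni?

beta-plus decay or electron capture

ΔA = 61 − 61 = 0; ΔZ = 28 − 29 = -1.
A is unchanged and Z drops by 1 — a proton has become a neutron (β⁺ emission or electron capture).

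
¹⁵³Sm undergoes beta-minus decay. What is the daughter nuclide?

Beta-minus decay: mass number changes by +0, atomic number by +1.
A: 153 = 153; Z: 62 + 1 = 63.
Z = 63 is europium, so the daughter is ¹⁵³Eu.

Eu-153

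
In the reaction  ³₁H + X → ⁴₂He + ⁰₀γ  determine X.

proton

Conserve mass number: 3 + A = 4 + 0, so A = 1.
Conserve atomic number: 1 + Z = 2 + 0, so Z = 1.
A = 1 and Z = 1 is ¹₁H — a proton.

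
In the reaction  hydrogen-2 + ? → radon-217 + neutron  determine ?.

Conserve mass number: 2 + A = 217 + 1, so A = 216.
Conserve atomic number: 1 + Z = 86 + 0, so Z = 85.
Z = 85 is astatine, so the species is astatine-216.

At-216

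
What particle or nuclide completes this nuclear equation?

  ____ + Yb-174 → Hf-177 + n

Conserve mass number: A + 174 = 177 + 1, so A = 4.
Conserve atomic number: Z + 70 = 72 + 0, so Z = 2.
A = 4 and Z = 2 is He-4 — an alpha particle.

alpha particle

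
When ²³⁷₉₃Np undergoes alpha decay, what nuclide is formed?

Pa-233

Alpha decay: mass number changes by -4, atomic number by -2.
A: 237 − 4 = 233; Z: 93 − 2 = 91.
Z = 91 is protactinium, so the daughter is ²³³₉₁Pa.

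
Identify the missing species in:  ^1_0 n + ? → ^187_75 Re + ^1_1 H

Os-187

Conserve mass number: 1 + A = 187 + 1, so A = 187.
Conserve atomic number: 0 + Z = 75 + 1, so Z = 76.
Z = 76 is osmium, so the species is ^187_76 Os.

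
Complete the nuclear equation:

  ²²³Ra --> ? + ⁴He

Rn-219

Conserve mass number: 223 = A + 4, so A = 219.
Conserve atomic number: 88 = Z + 2, so Z = 86.
Z = 86 is radon, so the species is ²¹⁹Rn.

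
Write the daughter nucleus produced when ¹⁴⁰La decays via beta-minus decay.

Beta-minus decay: mass number changes by +0, atomic number by +1.
A: 140 = 140; Z: 57 + 1 = 58.
Z = 58 is cerium, so the daughter is ¹⁴⁰Ce.

Ce-140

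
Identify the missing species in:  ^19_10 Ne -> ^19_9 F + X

positron

Conserve mass number: 19 = 19 + A, so A = 0.
Conserve atomic number: 10 = 9 + Z, so Z = 1.
A = 0 and Z = 1 is ^0_1 e — a positron.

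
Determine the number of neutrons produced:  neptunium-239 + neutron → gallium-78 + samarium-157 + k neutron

5

Conserve mass number: 240 = 78 + 157 + k, so k = 240 − 235 = 5.
Check atomic number: 93 = 31 + 62 + 0 = 93. ✓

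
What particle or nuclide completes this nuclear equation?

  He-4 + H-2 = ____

Conserve mass number: 4 + 2 = A, so A = 6.
Conserve atomic number: 2 + 1 = Z, so Z = 3.
Z = 3 is lithium, so the species is Li-6.

Li-6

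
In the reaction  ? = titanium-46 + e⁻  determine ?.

Sc-46

Conserve mass number: A = 46 + 0, so A = 46.
Conserve atomic number: Z = 22 − 1, so Z = 21.
Z = 21 is scandium, so the species is scandium-46.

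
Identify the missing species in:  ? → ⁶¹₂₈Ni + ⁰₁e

Conserve mass number: A = 61 + 0, so A = 61.
Conserve atomic number: Z = 28 + 1, so Z = 29.
Z = 29 is copper, so the species is ⁶¹₂₉Cu.

Cu-61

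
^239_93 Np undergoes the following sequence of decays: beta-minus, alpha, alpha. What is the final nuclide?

Start: (A, Z) = (239, 93).
After β⁻: (239, 94).
After α: (235, 92).
After α: (231, 90).
Z = 90 is thorium.

Th-231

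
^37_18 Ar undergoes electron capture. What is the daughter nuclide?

Cl-37

Electron capture: mass number changes by +0, atomic number by -1.
A: 37 = 37; Z: 18 − 1 = 17.
Z = 17 is chlorine, so the daughter is ^37_17 Cl.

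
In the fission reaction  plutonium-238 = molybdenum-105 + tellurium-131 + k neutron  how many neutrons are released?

Conserve mass number: 238 = 105 + 131 + k, so k = 238 − 236 = 2.
Check atomic number: 94 = 42 + 52 + 0 = 94. ✓

2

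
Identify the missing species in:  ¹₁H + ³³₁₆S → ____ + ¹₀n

Conserve mass number: 1 + 33 = A + 1, so A = 33.
Conserve atomic number: 1 + 16 = Z + 0, so Z = 17.
Z = 17 is chlorine, so the species is ³³₁₇Cl.

Cl-33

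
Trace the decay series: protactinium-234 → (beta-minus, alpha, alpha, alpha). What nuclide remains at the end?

Rn-222

Start: (A, Z) = (234, 91).
After β⁻: (234, 92).
After α: (230, 90).
After α: (226, 88).
After α: (222, 86).
Z = 86 is radon.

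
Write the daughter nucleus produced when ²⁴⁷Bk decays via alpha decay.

Am-243

Alpha decay: mass number changes by -4, atomic number by -2.
A: 247 − 4 = 243; Z: 97 − 2 = 95.
Z = 95 is americium, so the daughter is ²⁴³Am.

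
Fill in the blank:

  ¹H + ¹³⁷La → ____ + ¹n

Conserve mass number: 1 + 137 = A + 1, so A = 137.
Conserve atomic number: 1 + 57 = Z + 0, so Z = 58.
Z = 58 is cerium, so the species is ¹³⁷Ce.

Ce-137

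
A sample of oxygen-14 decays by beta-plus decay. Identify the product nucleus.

N-14

Beta-plus decay: mass number changes by +0, atomic number by -1.
A: 14 = 14; Z: 8 − 1 = 7.
Z = 7 is nitrogen, so the daughter is nitrogen-14.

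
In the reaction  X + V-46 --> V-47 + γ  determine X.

Conserve mass number: A + 46 = 47 + 0, so A = 1.
Conserve atomic number: Z + 23 = 23 + 0, so Z = 0.
A = 1 and Z = 0 is n — a neutron.

neutron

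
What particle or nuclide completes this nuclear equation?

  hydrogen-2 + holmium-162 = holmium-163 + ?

Conserve mass number: 2 + 162 = 163 + A, so A = 1.
Conserve atomic number: 1 + 67 = 67 + Z, so Z = 1.
A = 1 and Z = 1 is hydrogen-1 — a proton.

proton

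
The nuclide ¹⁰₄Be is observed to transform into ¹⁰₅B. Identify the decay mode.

ΔA = 10 − 10 = 0; ΔZ = 5 − 4 = +1.
A is unchanged and Z rises by 1 — a neutron has become a proton (β⁻ decay).

beta-minus decay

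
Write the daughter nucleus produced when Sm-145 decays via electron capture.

Electron capture: mass number changes by +0, atomic number by -1.
A: 145 = 145; Z: 62 − 1 = 61.
Z = 61 is promethium, so the daughter is Pm-145.

Pm-145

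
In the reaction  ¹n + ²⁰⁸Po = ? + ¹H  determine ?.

Bi-208

Conserve mass number: 1 + 208 = A + 1, so A = 208.
Conserve atomic number: 0 + 84 = Z + 1, so Z = 83.
Z = 83 is bismuth, so the species is ²⁰⁸Bi.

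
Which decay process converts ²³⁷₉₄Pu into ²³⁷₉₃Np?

ΔA = 237 − 237 = 0; ΔZ = 93 − 94 = -1.
A is unchanged and Z drops by 1 — a proton has become a neutron (β⁺ emission or electron capture).

beta-plus decay or electron capture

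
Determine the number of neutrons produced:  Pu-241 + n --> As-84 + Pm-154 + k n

Conserve mass number: 242 = 84 + 154 + k, so k = 242 − 238 = 4.
Check atomic number: 94 = 33 + 61 + 0 = 94. ✓

4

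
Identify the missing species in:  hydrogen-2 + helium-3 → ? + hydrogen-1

Conserve mass number: 2 + 3 = A + 1, so A = 4.
Conserve atomic number: 1 + 2 = Z + 1, so Z = 2.
A = 4 and Z = 2 is helium-4 — an alpha particle.

He-4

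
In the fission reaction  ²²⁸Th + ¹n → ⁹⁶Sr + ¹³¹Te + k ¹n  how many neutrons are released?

2

Conserve mass number: 229 = 96 + 131 + k, so k = 229 − 227 = 2.
Check atomic number: 90 = 38 + 52 + 0 = 90. ✓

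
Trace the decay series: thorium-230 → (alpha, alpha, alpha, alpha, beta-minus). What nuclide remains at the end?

Start: (A, Z) = (230, 90).
After α: (226, 88).
After α: (222, 86).
After α: (218, 84).
After α: (214, 82).
After β⁻: (214, 83).
Z = 83 is bismuth.

Bi-214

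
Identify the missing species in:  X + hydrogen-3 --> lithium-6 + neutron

alpha particle

Conserve mass number: A + 3 = 6 + 1, so A = 4.
Conserve atomic number: Z + 1 = 3 + 0, so Z = 2.
A = 4 and Z = 2 is helium-4 — an alpha particle.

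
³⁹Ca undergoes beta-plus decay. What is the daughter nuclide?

Beta-plus decay: mass number changes by +0, atomic number by -1.
A: 39 = 39; Z: 20 − 1 = 19.
Z = 19 is potassium, so the daughter is ³⁹K.

K-39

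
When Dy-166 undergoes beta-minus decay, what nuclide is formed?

Beta-minus decay: mass number changes by +0, atomic number by +1.
A: 166 = 166; Z: 66 + 1 = 67.
Z = 67 is holmium, so the daughter is Ho-166.

Ho-166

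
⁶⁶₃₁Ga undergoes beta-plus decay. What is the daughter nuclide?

Zn-66

Beta-plus decay: mass number changes by +0, atomic number by -1.
A: 66 = 66; Z: 31 − 1 = 30.
Z = 30 is zinc, so the daughter is ⁶⁶₃₀Zn.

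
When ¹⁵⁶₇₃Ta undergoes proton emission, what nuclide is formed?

Hf-155

Proton emission: mass number changes by -1, atomic number by -1.
A: 156 − 1 = 155; Z: 73 − 1 = 72.
Z = 72 is hafnium, so the daughter is ¹⁵⁵₇₂Hf.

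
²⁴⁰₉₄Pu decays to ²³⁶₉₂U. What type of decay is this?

ΔA = 236 − 240 = -4; ΔZ = 92 − 94 = -2.
A drops by 4 and Z drops by 2 — the signature of alpha emission.

alpha decay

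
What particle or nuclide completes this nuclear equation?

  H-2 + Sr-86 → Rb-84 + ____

Conserve mass number: 2 + 86 = 84 + A, so A = 4.
Conserve atomic number: 1 + 38 = 37 + Z, so Z = 2.
A = 4 and Z = 2 is He-4 — an alpha particle.

alpha particle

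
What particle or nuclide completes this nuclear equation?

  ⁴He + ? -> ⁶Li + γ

deuteron

Conserve mass number: 4 + A = 6 + 0, so A = 2.
Conserve atomic number: 2 + Z = 3 + 0, so Z = 1.
A = 2 and Z = 1 is ²H — a deuteron.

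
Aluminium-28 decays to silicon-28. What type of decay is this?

beta-minus decay

ΔA = 28 − 28 = 0; ΔZ = 14 − 13 = +1.
A is unchanged and Z rises by 1 — a neutron has become a proton (β⁻ decay).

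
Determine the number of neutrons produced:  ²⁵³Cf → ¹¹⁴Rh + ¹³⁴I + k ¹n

5

Conserve mass number: 253 = 114 + 134 + k, so k = 253 − 248 = 5.
Check atomic number: 98 = 45 + 53 + 0 = 98. ✓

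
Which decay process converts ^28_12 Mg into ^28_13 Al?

ΔA = 28 − 28 = 0; ΔZ = 13 − 12 = +1.
A is unchanged and Z rises by 1 — a neutron has become a proton (β⁻ decay).

beta-minus decay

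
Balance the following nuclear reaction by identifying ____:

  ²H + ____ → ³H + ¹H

Conserve mass number: 2 + A = 3 + 1, so A = 2.
Conserve atomic number: 1 + Z = 1 + 1, so Z = 1.
A = 2 and Z = 1 is ²H — a deuteron.

deuteron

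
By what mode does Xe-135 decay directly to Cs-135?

beta-minus decay

ΔA = 135 − 135 = 0; ΔZ = 55 − 54 = +1.
A is unchanged and Z rises by 1 — a neutron has become a proton (β⁻ decay).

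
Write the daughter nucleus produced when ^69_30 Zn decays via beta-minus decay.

Ga-69

Beta-minus decay: mass number changes by +0, atomic number by +1.
A: 69 = 69; Z: 30 + 1 = 31.
Z = 31 is gallium, so the daughter is ^69_31 Ga.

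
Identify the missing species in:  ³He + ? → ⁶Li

Conserve mass number: 3 + A = 6, so A = 3.
Conserve atomic number: 2 + Z = 3, so Z = 1.
A = 3 and Z = 1 is ³H — a triton.

triton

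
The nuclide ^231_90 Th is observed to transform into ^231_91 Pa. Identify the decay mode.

beta-minus decay

ΔA = 231 − 231 = 0; ΔZ = 91 − 90 = +1.
A is unchanged and Z rises by 1 — a neutron has become a proton (β⁻ decay).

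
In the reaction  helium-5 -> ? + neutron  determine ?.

Conserve mass number: 5 = A + 1, so A = 4.
Conserve atomic number: 2 = Z + 0, so Z = 2.
A = 4 and Z = 2 is helium-4 — an alpha particle.

He-4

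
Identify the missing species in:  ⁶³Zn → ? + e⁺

Conserve mass number: 63 = A + 0, so A = 63.
Conserve atomic number: 30 = Z + 1, so Z = 29.
Z = 29 is copper, so the species is ⁶³Cu.

Cu-63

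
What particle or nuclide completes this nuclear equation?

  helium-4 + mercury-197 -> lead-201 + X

gamma ray

Conserve mass number: 4 + 197 = 201 + A, so A = 0.
Conserve atomic number: 2 + 80 = 82 + Z, so Z = 0.
A = 0 and Z = 0 is γ — a gamma ray.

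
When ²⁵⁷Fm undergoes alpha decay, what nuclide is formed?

Alpha decay: mass number changes by -4, atomic number by -2.
A: 257 − 4 = 253; Z: 100 − 2 = 98.
Z = 98 is californium, so the daughter is ²⁵³Cf.

Cf-253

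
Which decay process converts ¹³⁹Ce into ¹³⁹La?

ΔA = 139 − 139 = 0; ΔZ = 57 − 58 = -1.
A is unchanged and Z drops by 1 — a proton has become a neutron (β⁺ emission or electron capture).

beta-plus decay or electron capture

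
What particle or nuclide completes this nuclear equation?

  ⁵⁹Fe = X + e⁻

Co-59

Conserve mass number: 59 = A + 0, so A = 59.
Conserve atomic number: 26 = Z − 1, so Z = 27.
Z = 27 is cobalt, so the species is ⁵⁹Co.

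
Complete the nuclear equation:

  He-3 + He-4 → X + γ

Conserve mass number: 3 + 4 = A + 0, so A = 7.
Conserve atomic number: 2 + 2 = Z + 0, so Z = 4.
Z = 4 is beryllium, so the species is Be-7.

Be-7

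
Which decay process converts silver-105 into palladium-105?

ΔA = 105 − 105 = 0; ΔZ = 46 − 47 = -1.
A is unchanged and Z drops by 1 — a proton has become a neutron (β⁺ emission or electron capture).

beta-plus decay or electron capture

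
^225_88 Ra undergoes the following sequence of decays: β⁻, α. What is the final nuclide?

Start: (A, Z) = (225, 88).
After β⁻: (225, 89).
After α: (221, 87).
Z = 87 is francium.

Fr-221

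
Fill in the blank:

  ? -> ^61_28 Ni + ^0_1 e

Cu-61

Conserve mass number: A = 61 + 0, so A = 61.
Conserve atomic number: Z = 28 + 1, so Z = 29.
Z = 29 is copper, so the species is ^61_29 Cu.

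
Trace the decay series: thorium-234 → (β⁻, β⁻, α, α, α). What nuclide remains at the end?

Rn-222

Start: (A, Z) = (234, 90).
After β⁻: (234, 91).
After β⁻: (234, 92).
After α: (230, 90).
After α: (226, 88).
After α: (222, 86).
Z = 86 is radon.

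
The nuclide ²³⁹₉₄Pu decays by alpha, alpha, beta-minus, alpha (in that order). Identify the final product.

Ac-227

Start: (A, Z) = (239, 94).
After α: (235, 92).
After α: (231, 90).
After β⁻: (231, 91).
After α: (227, 89).
Z = 89 is actinium.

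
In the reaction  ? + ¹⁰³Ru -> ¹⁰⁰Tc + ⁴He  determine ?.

Conserve mass number: A + 103 = 100 + 4, so A = 1.
Conserve atomic number: Z + 44 = 43 + 2, so Z = 1.
A = 1 and Z = 1 is ¹H — a proton.

proton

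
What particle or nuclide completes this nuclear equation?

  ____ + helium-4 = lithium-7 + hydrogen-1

alpha particle

Conserve mass number: A + 4 = 7 + 1, so A = 4.
Conserve atomic number: Z + 2 = 3 + 1, so Z = 2.
A = 4 and Z = 2 is helium-4 — an alpha particle.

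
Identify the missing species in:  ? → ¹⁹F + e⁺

Conserve mass number: A = 19 + 0, so A = 19.
Conserve atomic number: Z = 9 + 1, so Z = 10.
Z = 10 is neon, so the species is ¹⁹Ne.

Ne-19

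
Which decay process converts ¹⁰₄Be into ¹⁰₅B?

ΔA = 10 − 10 = 0; ΔZ = 5 − 4 = +1.
A is unchanged and Z rises by 1 — a neutron has become a proton (β⁻ decay).

beta-minus decay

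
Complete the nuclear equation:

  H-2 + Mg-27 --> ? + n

Al-28

Conserve mass number: 2 + 27 = A + 1, so A = 28.
Conserve atomic number: 1 + 12 = Z + 0, so Z = 13.
Z = 13 is aluminium, so the species is Al-28.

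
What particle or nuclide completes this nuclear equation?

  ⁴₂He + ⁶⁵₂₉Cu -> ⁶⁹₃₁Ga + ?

gamma ray

Conserve mass number: 4 + 65 = 69 + A, so A = 0.
Conserve atomic number: 2 + 29 = 31 + Z, so Z = 0.
A = 0 and Z = 0 is ⁰₀γ — a gamma ray.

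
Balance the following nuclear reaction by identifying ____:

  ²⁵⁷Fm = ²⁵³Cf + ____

Conserve mass number: 257 = 253 + A, so A = 4.
Conserve atomic number: 100 = 98 + Z, so Z = 2.
A = 4 and Z = 2 is ⁴He — an alpha particle.

alpha particle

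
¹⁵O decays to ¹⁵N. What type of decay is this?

ΔA = 15 − 15 = 0; ΔZ = 7 − 8 = -1.
A is unchanged and Z drops by 1 — a proton has become a neutron (β⁺ emission or electron capture).

beta-plus decay or electron capture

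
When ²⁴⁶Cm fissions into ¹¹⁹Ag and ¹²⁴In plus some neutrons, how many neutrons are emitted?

Conserve mass number: 246 = 119 + 124 + k, so k = 246 − 243 = 3.
Check atomic number: 96 = 47 + 49 + 0 = 96. ✓

3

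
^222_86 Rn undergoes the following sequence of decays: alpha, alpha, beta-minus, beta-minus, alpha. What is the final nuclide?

Pb-210

Start: (A, Z) = (222, 86).
After α: (218, 84).
After α: (214, 82).
After β⁻: (214, 83).
After β⁻: (214, 84).
After α: (210, 82).
Z = 82 is lead.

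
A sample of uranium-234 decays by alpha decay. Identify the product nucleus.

Th-230

Alpha decay: mass number changes by -4, atomic number by -2.
A: 234 − 4 = 230; Z: 92 − 2 = 90.
Z = 90 is thorium, so the daughter is thorium-230.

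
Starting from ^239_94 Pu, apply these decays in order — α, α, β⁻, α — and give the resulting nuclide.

Ac-227

Start: (A, Z) = (239, 94).
After α: (235, 92).
After α: (231, 90).
After β⁻: (231, 91).
After α: (227, 89).
Z = 89 is actinium.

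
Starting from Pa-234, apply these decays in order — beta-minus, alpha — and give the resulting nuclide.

Th-230

Start: (A, Z) = (234, 91).
After β⁻: (234, 92).
After α: (230, 90).
Z = 90 is thorium.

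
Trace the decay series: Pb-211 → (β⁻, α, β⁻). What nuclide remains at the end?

Start: (A, Z) = (211, 82).
After β⁻: (211, 83).
After α: (207, 81).
After β⁻: (207, 82).
Z = 82 is lead.

Pb-207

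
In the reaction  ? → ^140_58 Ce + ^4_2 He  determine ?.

Nd-144

Conserve mass number: A = 140 + 4, so A = 144.
Conserve atomic number: Z = 58 + 2, so Z = 60.
Z = 60 is neodymium, so the species is ^144_60 Nd.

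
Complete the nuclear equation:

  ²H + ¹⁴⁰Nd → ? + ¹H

Nd-141

Conserve mass number: 2 + 140 = A + 1, so A = 141.
Conserve atomic number: 1 + 60 = Z + 1, so Z = 60.
Z = 60 is neodymium, so the species is ¹⁴¹Nd.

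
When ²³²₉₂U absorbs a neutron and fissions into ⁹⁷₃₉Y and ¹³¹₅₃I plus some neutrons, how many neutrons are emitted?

Conserve mass number: 233 = 97 + 131 + k, so k = 233 − 228 = 5.
Check atomic number: 92 = 39 + 53 + 0 = 92. ✓

5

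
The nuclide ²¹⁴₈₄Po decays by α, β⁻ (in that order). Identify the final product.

Bi-210

Start: (A, Z) = (214, 84).
After α: (210, 82).
After β⁻: (210, 83).
Z = 83 is bismuth.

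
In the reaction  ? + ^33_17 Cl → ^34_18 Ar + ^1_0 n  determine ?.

deuteron

Conserve mass number: A + 33 = 34 + 1, so A = 2.
Conserve atomic number: Z + 17 = 18 + 0, so Z = 1.
A = 2 and Z = 1 is ^2_1 H — a deuteron.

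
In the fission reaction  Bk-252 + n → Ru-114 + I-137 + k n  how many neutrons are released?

2

Conserve mass number: 253 = 114 + 137 + k, so k = 253 − 251 = 2.
Check atomic number: 97 = 44 + 53 + 0 = 97. ✓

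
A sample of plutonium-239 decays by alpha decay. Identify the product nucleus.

U-235

Alpha decay: mass number changes by -4, atomic number by -2.
A: 239 − 4 = 235; Z: 94 − 2 = 92.
Z = 92 is uranium, so the daughter is uranium-235.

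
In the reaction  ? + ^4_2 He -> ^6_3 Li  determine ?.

Conserve mass number: A + 4 = 6, so A = 2.
Conserve atomic number: Z + 2 = 3, so Z = 1.
A = 2 and Z = 1 is ^2_1 H — a deuteron.

deuteron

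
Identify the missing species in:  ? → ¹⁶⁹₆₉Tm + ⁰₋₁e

Er-169

Conserve mass number: A = 169 + 0, so A = 169.
Conserve atomic number: Z = 69 − 1, so Z = 68.
Z = 68 is erbium, so the species is ¹⁶⁹₆₈Er.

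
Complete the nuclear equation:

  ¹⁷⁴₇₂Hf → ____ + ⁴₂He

Conserve mass number: 174 = A + 4, so A = 170.
Conserve atomic number: 72 = Z + 2, so Z = 70.
Z = 70 is ytterbium, so the species is ¹⁷⁰₇₀Yb.

Yb-170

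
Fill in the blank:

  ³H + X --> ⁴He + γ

proton

Conserve mass number: 3 + A = 4 + 0, so A = 1.
Conserve atomic number: 1 + Z = 2 + 0, so Z = 1.
A = 1 and Z = 1 is ¹H — a proton.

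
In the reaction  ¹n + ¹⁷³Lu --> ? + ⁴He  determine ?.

Tm-170

Conserve mass number: 1 + 173 = A + 4, so A = 170.
Conserve atomic number: 0 + 71 = Z + 2, so Z = 69.
Z = 69 is thulium, so the species is ¹⁷⁰Tm.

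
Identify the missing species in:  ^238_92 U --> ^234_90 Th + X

Conserve mass number: 238 = 234 + A, so A = 4.
Conserve atomic number: 92 = 90 + Z, so Z = 2.
A = 4 and Z = 2 is ^4_2 He — an alpha particle.

alpha particle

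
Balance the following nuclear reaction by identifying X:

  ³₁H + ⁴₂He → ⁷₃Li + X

gamma ray

Conserve mass number: 3 + 4 = 7 + A, so A = 0.
Conserve atomic number: 1 + 2 = 3 + Z, so Z = 0.
A = 0 and Z = 0 is ⁰₀γ — a gamma ray.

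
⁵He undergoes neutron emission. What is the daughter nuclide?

Neutron emission: mass number changes by -1, atomic number by +0.
A: 5 − 1 = 4; Z: 2 = 2.
Z = 2 is helium, so the daughter is ⁴He.

He-4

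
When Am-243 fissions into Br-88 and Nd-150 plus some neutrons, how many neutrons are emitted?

5

Conserve mass number: 243 = 88 + 150 + k, so k = 243 − 238 = 5.
Check atomic number: 95 = 35 + 60 + 0 = 95. ✓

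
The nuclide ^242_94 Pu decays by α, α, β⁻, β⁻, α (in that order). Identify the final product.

Th-230

Start: (A, Z) = (242, 94).
After α: (238, 92).
After α: (234, 90).
After β⁻: (234, 91).
After β⁻: (234, 92).
After α: (230, 90).
Z = 90 is thorium.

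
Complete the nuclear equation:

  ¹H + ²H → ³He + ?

Conserve mass number: 1 + 2 = 3 + A, so A = 0.
Conserve atomic number: 1 + 1 = 2 + Z, so Z = 0.
A = 0 and Z = 0 is γ — a gamma ray.

gamma ray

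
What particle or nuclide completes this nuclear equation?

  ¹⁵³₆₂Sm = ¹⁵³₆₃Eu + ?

Conserve mass number: 153 = 153 + A, so A = 0.
Conserve atomic number: 62 = 63 + Z, so Z = -1.
A = 0 and Z = -1 is ⁰₋₁e — a beta-minus particle.

beta-minus particle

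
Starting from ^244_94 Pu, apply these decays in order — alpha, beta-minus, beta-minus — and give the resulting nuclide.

Pu-240

Start: (A, Z) = (244, 94).
After α: (240, 92).
After β⁻: (240, 93).
After β⁻: (240, 94).
Z = 94 is plutonium.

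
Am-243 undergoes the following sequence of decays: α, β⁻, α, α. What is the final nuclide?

Start: (A, Z) = (243, 95).
After α: (239, 93).
After β⁻: (239, 94).
After α: (235, 92).
After α: (231, 90).
Z = 90 is thorium.

Th-231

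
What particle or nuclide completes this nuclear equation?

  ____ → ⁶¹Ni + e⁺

Cu-61

Conserve mass number: A = 61 + 0, so A = 61.
Conserve atomic number: Z = 28 + 1, so Z = 29.
Z = 29 is copper, so the species is ⁶¹Cu.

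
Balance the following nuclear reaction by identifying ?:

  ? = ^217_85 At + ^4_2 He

Fr-221

Conserve mass number: A = 217 + 4, so A = 221.
Conserve atomic number: Z = 85 + 2, so Z = 87.
Z = 87 is francium, so the species is ^221_87 Fr.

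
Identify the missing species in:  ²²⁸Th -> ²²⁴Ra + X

Conserve mass number: 228 = 224 + A, so A = 4.
Conserve atomic number: 90 = 88 + Z, so Z = 2.
A = 4 and Z = 2 is ⁴He — an alpha particle.

alpha particle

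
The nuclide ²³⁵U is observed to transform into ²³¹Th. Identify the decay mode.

alpha decay

ΔA = 231 − 235 = -4; ΔZ = 90 − 92 = -2.
A drops by 4 and Z drops by 2 — the signature of alpha emission.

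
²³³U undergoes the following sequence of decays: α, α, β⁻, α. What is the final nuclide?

Start: (A, Z) = (233, 92).
After α: (229, 90).
After α: (225, 88).
After β⁻: (225, 89).
After α: (221, 87).
Z = 87 is francium.

Fr-221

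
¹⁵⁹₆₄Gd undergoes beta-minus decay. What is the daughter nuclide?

Beta-minus decay: mass number changes by +0, atomic number by +1.
A: 159 = 159; Z: 64 + 1 = 65.
Z = 65 is terbium, so the daughter is ¹⁵⁹₆₅Tb.

Tb-159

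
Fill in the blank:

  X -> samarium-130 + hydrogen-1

Conserve mass number: A = 130 + 1, so A = 131.
Conserve atomic number: Z = 62 + 1, so Z = 63.
Z = 63 is europium, so the species is europium-131.

Eu-131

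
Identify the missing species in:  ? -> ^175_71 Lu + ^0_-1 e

Yb-175

Conserve mass number: A = 175 + 0, so A = 175.
Conserve atomic number: Z = 71 − 1, so Z = 70.
Z = 70 is ytterbium, so the species is ^175_70 Yb.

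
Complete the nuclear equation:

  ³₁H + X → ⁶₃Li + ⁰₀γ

He-3

Conserve mass number: 3 + A = 6 + 0, so A = 3.
Conserve atomic number: 1 + Z = 3 + 0, so Z = 2.
Z = 2 is helium, so the species is ³₂He.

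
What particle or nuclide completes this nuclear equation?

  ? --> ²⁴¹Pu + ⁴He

Conserve mass number: A = 241 + 4, so A = 245.
Conserve atomic number: Z = 94 + 2, so Z = 96.
Z = 96 is curium, so the species is ²⁴⁵Cm.

Cm-245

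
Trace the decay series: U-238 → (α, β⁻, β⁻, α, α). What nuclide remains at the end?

Ra-226

Start: (A, Z) = (238, 92).
After α: (234, 90).
After β⁻: (234, 91).
After β⁻: (234, 92).
After α: (230, 90).
After α: (226, 88).
Z = 88 is radium.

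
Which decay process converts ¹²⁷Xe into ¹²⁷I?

ΔA = 127 − 127 = 0; ΔZ = 53 − 54 = -1.
A is unchanged and Z drops by 1 — a proton has become a neutron (β⁺ emission or electron capture).

beta-plus decay or electron capture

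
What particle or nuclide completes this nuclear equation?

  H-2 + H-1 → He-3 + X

Conserve mass number: 2 + 1 = 3 + A, so A = 0.
Conserve atomic number: 1 + 1 = 2 + Z, so Z = 0.
A = 0 and Z = 0 is γ — a gamma ray.

gamma ray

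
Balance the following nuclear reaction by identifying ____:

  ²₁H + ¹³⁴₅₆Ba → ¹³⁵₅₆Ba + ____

Conserve mass number: 2 + 134 = 135 + A, so A = 1.
Conserve atomic number: 1 + 56 = 56 + Z, so Z = 1.
A = 1 and Z = 1 is ¹₁H — a proton.

proton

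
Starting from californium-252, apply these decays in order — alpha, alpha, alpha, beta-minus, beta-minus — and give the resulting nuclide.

Pu-240

Start: (A, Z) = (252, 98).
After α: (248, 96).
After α: (244, 94).
After α: (240, 92).
After β⁻: (240, 93).
After β⁻: (240, 94).
Z = 94 is plutonium.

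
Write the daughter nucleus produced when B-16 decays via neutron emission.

Neutron emission: mass number changes by -1, atomic number by +0.
A: 16 − 1 = 15; Z: 5 = 5.
Z = 5 is boron, so the daughter is B-15.

B-15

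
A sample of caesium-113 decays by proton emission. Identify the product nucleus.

Xe-112

Proton emission: mass number changes by -1, atomic number by -1.
A: 113 − 1 = 112; Z: 55 − 1 = 54.
Z = 54 is xenon, so the daughter is xenon-112.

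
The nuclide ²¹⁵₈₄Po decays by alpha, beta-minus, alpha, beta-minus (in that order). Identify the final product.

Pb-207

Start: (A, Z) = (215, 84).
After α: (211, 82).
After β⁻: (211, 83).
After α: (207, 81).
After β⁻: (207, 82).
Z = 82 is lead.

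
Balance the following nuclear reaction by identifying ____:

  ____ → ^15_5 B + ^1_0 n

B-16

Conserve mass number: A = 15 + 1, so A = 16.
Conserve atomic number: Z = 5 + 0, so Z = 5.
Z = 5 is boron, so the species is ^16_5 B.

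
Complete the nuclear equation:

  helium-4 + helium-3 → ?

Conserve mass number: 4 + 3 = A, so A = 7.
Conserve atomic number: 2 + 2 = Z, so Z = 4.
Z = 4 is beryllium, so the species is beryllium-7.

Be-7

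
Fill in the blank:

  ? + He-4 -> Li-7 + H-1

Conserve mass number: A + 4 = 7 + 1, so A = 4.
Conserve atomic number: Z + 2 = 3 + 1, so Z = 2.
A = 4 and Z = 2 is He-4 — an alpha particle.

alpha particle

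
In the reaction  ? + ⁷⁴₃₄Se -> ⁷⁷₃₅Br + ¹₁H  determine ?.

alpha particle

Conserve mass number: A + 74 = 77 + 1, so A = 4.
Conserve atomic number: Z + 34 = 35 + 1, so Z = 2.
A = 4 and Z = 2 is ⁴₂He — an alpha particle.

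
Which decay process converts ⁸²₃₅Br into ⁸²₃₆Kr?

beta-minus decay

ΔA = 82 − 82 = 0; ΔZ = 36 − 35 = +1.
A is unchanged and Z rises by 1 — a neutron has become a proton (β⁻ decay).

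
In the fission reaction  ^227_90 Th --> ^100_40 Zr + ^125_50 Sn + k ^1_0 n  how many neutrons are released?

2

Conserve mass number: 227 = 100 + 125 + k, so k = 227 − 225 = 2.
Check atomic number: 90 = 40 + 50 + 0 = 90. ✓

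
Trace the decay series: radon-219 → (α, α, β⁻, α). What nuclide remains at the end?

Tl-207

Start: (A, Z) = (219, 86).
After α: (215, 84).
After α: (211, 82).
After β⁻: (211, 83).
After α: (207, 81).
Z = 81 is thallium.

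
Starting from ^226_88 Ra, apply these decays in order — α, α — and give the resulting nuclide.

Start: (A, Z) = (226, 88).
After α: (222, 86).
After α: (218, 84).
Z = 84 is polonium.

Po-218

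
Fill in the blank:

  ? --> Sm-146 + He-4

Conserve mass number: A = 146 + 4, so A = 150.
Conserve atomic number: Z = 62 + 2, so Z = 64.
Z = 64 is gadolinium, so the species is Gd-150.

Gd-150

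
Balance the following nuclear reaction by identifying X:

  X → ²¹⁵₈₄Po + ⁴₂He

Conserve mass number: A = 215 + 4, so A = 219.
Conserve atomic number: Z = 84 + 2, so Z = 86.
Z = 86 is radon, so the species is ²¹⁹₈₆Rn.

Rn-219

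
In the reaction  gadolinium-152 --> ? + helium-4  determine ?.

Sm-148

Conserve mass number: 152 = A + 4, so A = 148.
Conserve atomic number: 64 = Z + 2, so Z = 62.
Z = 62 is samarium, so the species is samarium-148.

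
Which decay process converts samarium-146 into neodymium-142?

alpha decay

ΔA = 142 − 146 = -4; ΔZ = 60 − 62 = -2.
A drops by 4 and Z drops by 2 — the signature of alpha emission.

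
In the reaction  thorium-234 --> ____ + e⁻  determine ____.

Pa-234

Conserve mass number: 234 = A + 0, so A = 234.
Conserve atomic number: 90 = Z − 1, so Z = 91.
Z = 91 is protactinium, so the species is protactinium-234.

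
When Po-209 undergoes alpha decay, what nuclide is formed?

Pb-205

Alpha decay: mass number changes by -4, atomic number by -2.
A: 209 − 4 = 205; Z: 84 − 2 = 82.
Z = 82 is lead, so the daughter is Pb-205.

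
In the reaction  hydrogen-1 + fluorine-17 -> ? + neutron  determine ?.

Conserve mass number: 1 + 17 = A + 1, so A = 17.
Conserve atomic number: 1 + 9 = Z + 0, so Z = 10.
Z = 10 is neon, so the species is neon-17.

Ne-17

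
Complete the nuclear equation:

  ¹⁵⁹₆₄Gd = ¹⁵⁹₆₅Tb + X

beta-minus particle

Conserve mass number: 159 = 159 + A, so A = 0.
Conserve atomic number: 64 = 65 + Z, so Z = -1.
A = 0 and Z = -1 is ⁰₋₁e — a beta-minus particle.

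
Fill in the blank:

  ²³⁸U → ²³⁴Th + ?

Conserve mass number: 238 = 234 + A, so A = 4.
Conserve atomic number: 92 = 90 + Z, so Z = 2.
A = 4 and Z = 2 is ⁴He — an alpha particle.

alpha particle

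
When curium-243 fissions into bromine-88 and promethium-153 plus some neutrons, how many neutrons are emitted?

2

Conserve mass number: 243 = 88 + 153 + k, so k = 243 − 241 = 2.
Check atomic number: 96 = 35 + 61 + 0 = 96. ✓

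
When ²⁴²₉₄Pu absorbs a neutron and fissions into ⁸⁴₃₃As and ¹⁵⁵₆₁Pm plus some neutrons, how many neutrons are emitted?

4

Conserve mass number: 243 = 84 + 155 + k, so k = 243 − 239 = 4.
Check atomic number: 94 = 33 + 61 + 0 = 94. ✓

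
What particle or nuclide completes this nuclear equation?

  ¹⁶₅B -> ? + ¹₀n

Conserve mass number: 16 = A + 1, so A = 15.
Conserve atomic number: 5 = Z + 0, so Z = 5.
Z = 5 is boron, so the species is ¹⁵₅B.

B-15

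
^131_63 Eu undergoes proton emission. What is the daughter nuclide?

Proton emission: mass number changes by -1, atomic number by -1.
A: 131 − 1 = 130; Z: 63 − 1 = 62.
Z = 62 is samarium, so the daughter is ^130_62 Sm.

Sm-130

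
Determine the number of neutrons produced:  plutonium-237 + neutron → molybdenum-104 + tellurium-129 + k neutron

Conserve mass number: 238 = 104 + 129 + k, so k = 238 − 233 = 5.
Check atomic number: 94 = 42 + 52 + 0 = 94. ✓

5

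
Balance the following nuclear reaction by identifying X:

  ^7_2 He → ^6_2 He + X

neutron

Conserve mass number: 7 = 6 + A, so A = 1.
Conserve atomic number: 2 = 2 + Z, so Z = 0.
A = 1 and Z = 0 is ^1_0 n — a neutron.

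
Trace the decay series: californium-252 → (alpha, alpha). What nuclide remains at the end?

Pu-244

Start: (A, Z) = (252, 98).
After α: (248, 96).
After α: (244, 94).
Z = 94 is plutonium.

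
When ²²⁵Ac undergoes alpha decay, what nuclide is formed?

Alpha decay: mass number changes by -4, atomic number by -2.
A: 225 − 4 = 221; Z: 89 − 2 = 87.
Z = 87 is francium, so the daughter is ²²¹Fr.

Fr-221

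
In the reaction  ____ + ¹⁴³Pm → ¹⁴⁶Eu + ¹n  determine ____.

Conserve mass number: A + 143 = 146 + 1, so A = 4.
Conserve atomic number: Z + 61 = 63 + 0, so Z = 2.
A = 4 and Z = 2 is ⁴He — an alpha particle.

alpha particle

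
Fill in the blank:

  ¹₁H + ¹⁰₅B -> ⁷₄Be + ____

alpha particle

Conserve mass number: 1 + 10 = 7 + A, so A = 4.
Conserve atomic number: 1 + 5 = 4 + Z, so Z = 2.
A = 4 and Z = 2 is ⁴₂He — an alpha particle.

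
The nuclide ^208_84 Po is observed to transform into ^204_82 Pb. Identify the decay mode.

ΔA = 204 − 208 = -4; ΔZ = 82 − 84 = -2.
A drops by 4 and Z drops by 2 — the signature of alpha emission.

alpha decay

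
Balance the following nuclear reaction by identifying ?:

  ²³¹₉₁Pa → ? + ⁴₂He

Conserve mass number: 231 = A + 4, so A = 227.
Conserve atomic number: 91 = Z + 2, so Z = 89.
Z = 89 is actinium, so the species is ²²⁷₈₉Ac.

Ac-227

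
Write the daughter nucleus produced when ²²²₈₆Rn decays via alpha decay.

Alpha decay: mass number changes by -4, atomic number by -2.
A: 222 − 4 = 218; Z: 86 − 2 = 84.
Z = 84 is polonium, so the daughter is ²¹⁸₈₄Po.

Po-218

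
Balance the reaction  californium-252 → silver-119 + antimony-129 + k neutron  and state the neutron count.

4

Conserve mass number: 252 = 119 + 129 + k, so k = 252 − 248 = 4.
Check atomic number: 98 = 47 + 51 + 0 = 98. ✓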